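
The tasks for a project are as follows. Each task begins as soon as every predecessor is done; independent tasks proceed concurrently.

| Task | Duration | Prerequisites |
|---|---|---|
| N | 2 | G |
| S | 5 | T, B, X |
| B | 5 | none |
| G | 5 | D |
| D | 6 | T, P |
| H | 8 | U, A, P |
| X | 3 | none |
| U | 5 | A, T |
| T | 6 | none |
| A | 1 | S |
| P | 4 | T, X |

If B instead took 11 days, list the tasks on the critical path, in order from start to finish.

B, S, A, U, H

Baseline: T→S→A→U→H = 6+5+1+5+8 = 25 → 25 days.
B is off the critical path — its longest chain is 24 days, giving 1 of slack.
New critical path: B→S→A→U→H = 11+5+1+5+8 = 30 ⇒ 30 days.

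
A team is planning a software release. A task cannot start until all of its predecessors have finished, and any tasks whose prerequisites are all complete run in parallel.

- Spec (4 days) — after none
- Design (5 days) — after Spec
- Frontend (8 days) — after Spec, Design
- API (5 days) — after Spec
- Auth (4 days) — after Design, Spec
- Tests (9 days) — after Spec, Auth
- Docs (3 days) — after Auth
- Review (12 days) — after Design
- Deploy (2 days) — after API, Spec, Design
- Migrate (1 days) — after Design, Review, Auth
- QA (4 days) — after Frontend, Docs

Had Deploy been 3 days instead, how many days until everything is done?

Actual critical path: Spec→Design→Auth→Tests = 4+5+4+9 = 22 ⇒ 22 days.
The longest path through Deploy is only 11 days, so Deploy has float 11.
The critical path is still Spec→Design→Auth→Tests; finish is now 22 days.

22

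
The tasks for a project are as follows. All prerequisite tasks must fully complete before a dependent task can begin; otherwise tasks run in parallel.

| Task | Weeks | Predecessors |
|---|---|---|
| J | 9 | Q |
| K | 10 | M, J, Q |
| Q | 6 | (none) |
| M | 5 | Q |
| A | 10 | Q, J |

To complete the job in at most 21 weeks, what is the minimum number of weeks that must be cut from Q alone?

Current finish: 25 weeks; target: 21.
Q is on every critical path, so each week cut from Q cuts the finish by one (this holds down to a finish of 20).
Need 25 − 21 = 4 weeks off Q → Q becomes 2 weeks, finish becomes 21.

4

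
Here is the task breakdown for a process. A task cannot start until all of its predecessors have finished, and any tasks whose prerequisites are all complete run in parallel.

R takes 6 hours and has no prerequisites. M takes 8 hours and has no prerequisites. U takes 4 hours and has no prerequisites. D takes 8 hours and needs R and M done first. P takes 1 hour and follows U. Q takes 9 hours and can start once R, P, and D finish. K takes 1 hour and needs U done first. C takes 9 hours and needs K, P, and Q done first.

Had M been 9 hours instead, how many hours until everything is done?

As given, the longest chain is M→D→Q→C = 8+8+9+9 = 34, so the finish is 34 hours.
M is on the critical path; changing it to 9 makes that path 35 hours.
No other chain overtakes it, so the finish is 35 hours.

35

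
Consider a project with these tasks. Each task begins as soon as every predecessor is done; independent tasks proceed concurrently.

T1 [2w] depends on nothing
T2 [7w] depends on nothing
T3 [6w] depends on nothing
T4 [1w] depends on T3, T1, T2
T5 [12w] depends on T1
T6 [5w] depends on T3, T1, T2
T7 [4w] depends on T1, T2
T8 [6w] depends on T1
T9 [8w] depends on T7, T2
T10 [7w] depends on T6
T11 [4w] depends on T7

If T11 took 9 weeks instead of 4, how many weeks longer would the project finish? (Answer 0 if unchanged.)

Baseline: T2→T6→T10 = 7+5+7 = 19 → 19 weeks.
T11 has 4 weeks of float (longest path through it is 15).
Now T2→T7→T11 = 7+4+9 = 20 is longest, so the finish becomes 20 weeks.
Change in finish: 20 − 19 = +1 weeks.

1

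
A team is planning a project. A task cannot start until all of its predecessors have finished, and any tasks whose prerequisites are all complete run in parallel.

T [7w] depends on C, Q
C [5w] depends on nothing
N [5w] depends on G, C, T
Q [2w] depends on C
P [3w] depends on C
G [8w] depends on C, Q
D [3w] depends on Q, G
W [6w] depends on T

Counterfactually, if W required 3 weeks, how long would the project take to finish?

20

Baseline: C→Q→T→W = 5+2+7+6 = 20 → 20 weeks.
Since W is critical, the -3 change carries straight to that chain (now 17 weeks).
New critical path: C→Q→G→N = 5+2+8+5 = 20 ⇒ 20 weeks.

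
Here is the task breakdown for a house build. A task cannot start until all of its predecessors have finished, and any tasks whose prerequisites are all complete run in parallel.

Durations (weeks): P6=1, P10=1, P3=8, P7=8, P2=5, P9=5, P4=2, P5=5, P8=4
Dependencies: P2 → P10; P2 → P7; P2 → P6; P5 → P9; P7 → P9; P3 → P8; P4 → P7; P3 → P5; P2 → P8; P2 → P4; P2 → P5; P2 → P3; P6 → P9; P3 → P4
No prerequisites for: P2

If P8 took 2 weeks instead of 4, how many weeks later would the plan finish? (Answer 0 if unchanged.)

0

Baseline: P2→P3→P4→P7→P9 = 5+8+2+8+5 = 28 → 28 weeks.
The longest path through P8 is only 17 weeks, so P8 has float 11.
That remains the longest chain; total 28 weeks.
Change in finish: 28 − 28 = +0 weeks.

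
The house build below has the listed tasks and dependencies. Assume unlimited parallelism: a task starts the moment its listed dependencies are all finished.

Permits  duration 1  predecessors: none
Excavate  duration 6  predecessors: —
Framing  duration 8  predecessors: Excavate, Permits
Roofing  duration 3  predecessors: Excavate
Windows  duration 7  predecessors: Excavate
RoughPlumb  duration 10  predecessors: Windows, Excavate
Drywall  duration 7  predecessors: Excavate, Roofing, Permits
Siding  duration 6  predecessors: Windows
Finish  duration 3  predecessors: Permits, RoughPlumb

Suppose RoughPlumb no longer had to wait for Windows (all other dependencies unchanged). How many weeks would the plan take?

19

Before: longest chain Excavate→Windows→RoughPlumb→Finish = 6+7+10+3 = 26, finish 26.
Without Windows→RoughPlumb, RoughPlumb's earliest start moves from 13 to 6.
After: Excavate→Windows→Siding = 6+7+6 = 19 → 19 weeks.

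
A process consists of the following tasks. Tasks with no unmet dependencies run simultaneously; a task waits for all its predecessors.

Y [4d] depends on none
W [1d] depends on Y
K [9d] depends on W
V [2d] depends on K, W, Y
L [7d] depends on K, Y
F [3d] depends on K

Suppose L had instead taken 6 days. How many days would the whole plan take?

The binding path is Y→W→K→L = 4+1+9+7 = 21; finish at 21 days.
L is on the critical path; changing it to 6 makes that path 20 days.
No other chain overtakes it, so the finish is 20 days.

20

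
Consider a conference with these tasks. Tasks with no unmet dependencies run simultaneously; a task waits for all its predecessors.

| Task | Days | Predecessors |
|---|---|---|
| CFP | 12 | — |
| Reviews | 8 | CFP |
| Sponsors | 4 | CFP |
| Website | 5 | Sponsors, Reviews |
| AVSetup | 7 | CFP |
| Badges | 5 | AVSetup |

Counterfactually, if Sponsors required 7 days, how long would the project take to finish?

25

Baseline: CFP→Reviews→Website = 12+8+5 = 25 → 25 days.
Sponsors is off the critical path — its longest chain is 21 days, giving 4 of slack.
That remains the longest chain; total 25 days.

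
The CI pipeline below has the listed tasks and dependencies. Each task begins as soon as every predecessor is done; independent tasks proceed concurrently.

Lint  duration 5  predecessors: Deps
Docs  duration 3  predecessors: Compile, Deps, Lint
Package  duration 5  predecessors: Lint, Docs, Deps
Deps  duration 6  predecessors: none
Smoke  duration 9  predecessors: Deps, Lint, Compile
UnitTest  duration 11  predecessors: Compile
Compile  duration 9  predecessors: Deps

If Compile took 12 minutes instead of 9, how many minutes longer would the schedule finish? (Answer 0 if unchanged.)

As given, the longest chain is Deps→Compile→UnitTest = 6+9+11 = 26, so the finish is 26 minutes.
Compile is on the critical path; changing it to 12 makes that path 29 minutes.
No other chain overtakes it, so the finish is 29 minutes.
Change in finish: 29 − 26 = +3 minutes.

3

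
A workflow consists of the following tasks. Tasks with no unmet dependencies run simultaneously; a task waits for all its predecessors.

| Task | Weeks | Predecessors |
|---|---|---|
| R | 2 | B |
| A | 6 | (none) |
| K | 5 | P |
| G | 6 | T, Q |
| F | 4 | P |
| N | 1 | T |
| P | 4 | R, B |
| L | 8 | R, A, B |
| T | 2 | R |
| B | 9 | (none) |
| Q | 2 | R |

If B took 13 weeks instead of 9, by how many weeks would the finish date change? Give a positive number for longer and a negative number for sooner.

Critical path before the change: B→R→P→K = 9+2+4+5 = 20 giving 20 weeks.
B lies on that path, so at 13 weeks the path becomes 24 weeks.
That remains the longest chain; total 24 weeks.
Change in finish: 24 − 20 = +4 weeks.

4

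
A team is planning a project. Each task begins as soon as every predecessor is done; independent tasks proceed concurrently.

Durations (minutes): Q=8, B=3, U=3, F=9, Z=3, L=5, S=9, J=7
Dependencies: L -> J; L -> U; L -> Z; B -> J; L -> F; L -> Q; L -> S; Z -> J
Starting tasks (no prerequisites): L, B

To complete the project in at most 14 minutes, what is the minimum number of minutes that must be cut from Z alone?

Current finish: 15 minutes; target: 14.
Z is on every critical path, so each minute cut from Z cuts the finish by one (this holds down to a finish of 14).
Need 15 − 14 = 1 minute off Z → Z becomes 2 minutes, finish becomes 14.

1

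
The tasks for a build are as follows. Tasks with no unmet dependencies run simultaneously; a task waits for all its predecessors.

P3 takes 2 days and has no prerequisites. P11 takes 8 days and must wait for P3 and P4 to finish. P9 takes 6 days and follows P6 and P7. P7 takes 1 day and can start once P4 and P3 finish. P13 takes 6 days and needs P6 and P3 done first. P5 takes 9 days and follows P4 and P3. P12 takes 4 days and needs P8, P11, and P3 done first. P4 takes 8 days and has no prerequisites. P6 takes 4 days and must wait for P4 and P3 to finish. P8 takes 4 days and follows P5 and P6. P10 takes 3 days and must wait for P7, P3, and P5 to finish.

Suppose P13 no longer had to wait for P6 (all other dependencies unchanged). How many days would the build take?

25

With the dependency in place, P4→P5→P8→P12 = 8+9+4+4 = 25 sets the finish at 25 days.
Without P6→P13, P13's earliest start moves from 12 to 2.
The longest chain is now P4→P5→P8→P12 = 8+9+4+4 = 25, so the build takes 25 days.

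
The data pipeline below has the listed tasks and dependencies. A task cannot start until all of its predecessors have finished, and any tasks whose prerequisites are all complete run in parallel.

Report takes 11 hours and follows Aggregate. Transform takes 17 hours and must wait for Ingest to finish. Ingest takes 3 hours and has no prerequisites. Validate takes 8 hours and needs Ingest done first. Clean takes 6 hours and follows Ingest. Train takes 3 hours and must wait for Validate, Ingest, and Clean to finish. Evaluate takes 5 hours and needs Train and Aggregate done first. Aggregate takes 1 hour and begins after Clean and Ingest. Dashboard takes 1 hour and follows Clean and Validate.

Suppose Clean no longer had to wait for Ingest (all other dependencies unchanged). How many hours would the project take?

Before: longest chain Ingest→Clean→Aggregate→Report = 3+6+1+11 = 21, finish 21.
Without Ingest→Clean, Clean's earliest start moves from 3 to 0.
After: Ingest→Transform = 3+17 = 20 → 20 hours.

20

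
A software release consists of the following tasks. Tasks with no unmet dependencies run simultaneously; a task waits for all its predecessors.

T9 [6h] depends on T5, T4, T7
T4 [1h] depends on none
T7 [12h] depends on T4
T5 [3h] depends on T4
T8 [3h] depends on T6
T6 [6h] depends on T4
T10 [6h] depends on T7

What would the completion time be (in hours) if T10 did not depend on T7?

19

Before: longest chain T4→T7→T9 = 1+12+6 = 19, finish 19.
Without T7→T10, T10's earliest start moves from 13 to 0.
New critical path: T4→T7→T9 = 1+12+6 = 19 ⇒ 19 hours.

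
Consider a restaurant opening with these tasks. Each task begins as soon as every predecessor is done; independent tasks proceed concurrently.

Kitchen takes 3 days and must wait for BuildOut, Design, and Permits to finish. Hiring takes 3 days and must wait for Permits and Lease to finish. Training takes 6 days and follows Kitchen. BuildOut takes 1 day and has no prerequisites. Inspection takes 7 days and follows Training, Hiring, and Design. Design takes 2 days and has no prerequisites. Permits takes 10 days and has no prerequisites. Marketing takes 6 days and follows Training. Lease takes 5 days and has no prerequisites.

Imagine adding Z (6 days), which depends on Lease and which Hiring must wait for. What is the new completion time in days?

Originally the restaurant opening takes 26 days.
With Z inserted, Hiring now waits for max(Permits, Lease, Z).
New critical path: Permits→Kitchen→Training→Inspection = 10+3+6+7 = 26 ⇒ 26 days.

26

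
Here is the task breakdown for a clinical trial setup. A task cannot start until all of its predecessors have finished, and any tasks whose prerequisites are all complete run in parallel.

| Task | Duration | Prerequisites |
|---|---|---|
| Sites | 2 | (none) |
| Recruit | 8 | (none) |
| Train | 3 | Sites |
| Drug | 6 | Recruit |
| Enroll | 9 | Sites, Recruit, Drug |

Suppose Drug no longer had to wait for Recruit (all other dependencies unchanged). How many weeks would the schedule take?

17

With the dependency in place, Recruit→Drug→Enroll = 8+6+9 = 23 sets the finish at 23 weeks.
Without Recruit→Drug, Drug's earliest start moves from 8 to 0.
The longest chain is now Recruit→Enroll = 8+9 = 17, so the schedule takes 17 weeks.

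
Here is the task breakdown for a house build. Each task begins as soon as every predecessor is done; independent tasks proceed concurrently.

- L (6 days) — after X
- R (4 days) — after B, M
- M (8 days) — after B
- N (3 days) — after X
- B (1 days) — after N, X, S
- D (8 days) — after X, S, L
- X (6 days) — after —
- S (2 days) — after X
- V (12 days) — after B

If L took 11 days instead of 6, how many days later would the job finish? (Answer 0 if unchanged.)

Baseline: X→N→B→M→R = 6+3+1+8+4 = 22 → 22 days.
L is off the critical path — its longest chain is 20 days, giving 2 of slack.
New critical path: X→L→D = 6+11+8 = 25 ⇒ 25 days.
Change in finish: 25 − 22 = +3 days.

3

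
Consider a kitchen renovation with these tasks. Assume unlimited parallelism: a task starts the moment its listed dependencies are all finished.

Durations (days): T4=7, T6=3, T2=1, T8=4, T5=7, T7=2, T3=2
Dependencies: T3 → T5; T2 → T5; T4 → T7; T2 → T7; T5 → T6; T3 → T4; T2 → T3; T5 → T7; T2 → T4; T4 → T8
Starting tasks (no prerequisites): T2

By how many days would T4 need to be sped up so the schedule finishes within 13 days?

Current finish: 14 days; target: 13.
T4 is on every critical path, so each day cut from T4 cuts the finish by one (this holds down to a finish of 13).
Need 14 − 13 = 1 day off T4 → T4 becomes 6 days, finish becomes 13.

1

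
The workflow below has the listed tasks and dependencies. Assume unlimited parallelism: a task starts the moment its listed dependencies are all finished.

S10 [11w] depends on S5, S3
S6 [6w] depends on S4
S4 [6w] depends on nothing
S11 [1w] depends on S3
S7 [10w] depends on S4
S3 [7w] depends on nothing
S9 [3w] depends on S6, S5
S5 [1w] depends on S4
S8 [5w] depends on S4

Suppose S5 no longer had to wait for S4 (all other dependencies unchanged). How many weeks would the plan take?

Original critical path: S3→S10 = 7+11 = 18 ⇒ 18 weeks.
Without S4→S5, S5's earliest start moves from 6 to 0.
New critical path: S3→S10 = 7+11 = 18 ⇒ 18 weeks.

18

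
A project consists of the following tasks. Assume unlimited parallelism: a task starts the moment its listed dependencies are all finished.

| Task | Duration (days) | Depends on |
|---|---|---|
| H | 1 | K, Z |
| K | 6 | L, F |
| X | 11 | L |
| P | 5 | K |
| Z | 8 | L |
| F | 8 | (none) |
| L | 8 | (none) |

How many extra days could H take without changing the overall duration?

2

F→K→P = 8+6+5 = 19 sets the makespan at 19 days.
The longest chain containing H totals 17 days.
Slack of H = 18 − 16 = 2 days.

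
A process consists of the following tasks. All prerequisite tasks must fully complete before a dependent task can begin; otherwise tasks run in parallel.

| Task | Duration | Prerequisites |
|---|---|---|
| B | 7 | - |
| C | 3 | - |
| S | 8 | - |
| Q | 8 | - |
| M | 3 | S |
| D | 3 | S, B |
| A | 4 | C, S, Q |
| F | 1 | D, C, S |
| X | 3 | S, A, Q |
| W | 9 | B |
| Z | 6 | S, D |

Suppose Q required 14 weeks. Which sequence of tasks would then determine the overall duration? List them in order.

Q, A, X

Critical path before the change: S→D→Z = 8+3+6 = 17 giving 17 weeks.
Q is off the critical path — its longest chain is 15 weeks, giving 2 of slack.
New critical path: Q→A→X = 14+4+3 = 21 ⇒ 21 weeks.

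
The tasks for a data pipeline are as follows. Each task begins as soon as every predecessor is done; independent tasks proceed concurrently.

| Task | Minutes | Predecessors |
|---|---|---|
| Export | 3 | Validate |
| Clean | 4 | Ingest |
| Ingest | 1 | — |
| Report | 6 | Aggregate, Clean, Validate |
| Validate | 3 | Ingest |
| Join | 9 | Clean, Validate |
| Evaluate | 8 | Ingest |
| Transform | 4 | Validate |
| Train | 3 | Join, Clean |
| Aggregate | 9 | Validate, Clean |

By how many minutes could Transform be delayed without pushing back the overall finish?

12

Critical path: Ingest→Clean→Aggregate→Report = 1+4+9+6 = 20, so the finish is 20 minutes.
Transform finishes as early as 8 and must finish by 20.
So Transform can slip 20 − 8 = 12 minutes.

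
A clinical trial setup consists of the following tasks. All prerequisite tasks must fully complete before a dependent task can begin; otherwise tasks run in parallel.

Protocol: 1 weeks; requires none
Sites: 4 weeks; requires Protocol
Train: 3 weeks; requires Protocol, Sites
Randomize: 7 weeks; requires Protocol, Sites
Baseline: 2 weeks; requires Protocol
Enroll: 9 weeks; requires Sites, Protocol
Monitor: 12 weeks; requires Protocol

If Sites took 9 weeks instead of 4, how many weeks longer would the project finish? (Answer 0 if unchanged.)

The binding path is Protocol→Sites→Enroll = 1+4+9 = 14; finish at 14 weeks.
Sites is on the critical path; changing it to 9 makes that path 19 weeks.
No other chain overtakes it, so the finish is 19 weeks.
Change in finish: 19 − 14 = +5 weeks.

5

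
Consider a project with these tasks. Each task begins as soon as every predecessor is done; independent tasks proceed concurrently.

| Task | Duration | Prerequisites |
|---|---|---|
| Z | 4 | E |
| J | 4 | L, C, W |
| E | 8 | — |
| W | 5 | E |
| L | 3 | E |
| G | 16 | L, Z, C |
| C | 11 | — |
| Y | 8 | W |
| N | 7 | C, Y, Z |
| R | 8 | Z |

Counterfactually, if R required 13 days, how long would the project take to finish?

28

The binding path is E→W→Y→N = 8+5+8+7 = 28; finish at 28 days.
The longest path through R is only 20 days, so R has float 8.
The critical path is still E→W→Y→N; finish is now 28 days.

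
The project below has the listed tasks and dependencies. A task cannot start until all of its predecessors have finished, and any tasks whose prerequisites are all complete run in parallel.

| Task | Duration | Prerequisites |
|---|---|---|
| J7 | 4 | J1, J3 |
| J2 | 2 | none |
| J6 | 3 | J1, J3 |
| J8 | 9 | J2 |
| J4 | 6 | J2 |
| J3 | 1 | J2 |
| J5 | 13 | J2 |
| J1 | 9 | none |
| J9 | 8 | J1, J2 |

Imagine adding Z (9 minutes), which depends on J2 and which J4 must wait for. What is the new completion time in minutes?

Originally the schedule takes 17 minutes.
With Z inserted, J4 now waits for max(J2, Z).
New critical path: J1→J9 = 9+8 = 17 ⇒ 17 minutes.

17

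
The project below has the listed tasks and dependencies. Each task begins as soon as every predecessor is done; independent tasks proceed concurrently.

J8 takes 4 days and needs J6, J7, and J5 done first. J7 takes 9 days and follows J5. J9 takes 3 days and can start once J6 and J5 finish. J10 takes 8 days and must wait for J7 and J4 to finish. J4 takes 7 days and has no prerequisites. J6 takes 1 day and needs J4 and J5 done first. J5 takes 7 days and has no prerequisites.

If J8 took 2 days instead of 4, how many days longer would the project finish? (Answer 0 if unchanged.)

0

Actual critical path: J5→J7→J10 = 7+9+8 = 24 ⇒ 24 days.
J8 is off the critical path — its longest chain is 20 days, giving 4 of slack.
That remains the longest chain; total 24 days.
Change in finish: 24 − 24 = +0 days.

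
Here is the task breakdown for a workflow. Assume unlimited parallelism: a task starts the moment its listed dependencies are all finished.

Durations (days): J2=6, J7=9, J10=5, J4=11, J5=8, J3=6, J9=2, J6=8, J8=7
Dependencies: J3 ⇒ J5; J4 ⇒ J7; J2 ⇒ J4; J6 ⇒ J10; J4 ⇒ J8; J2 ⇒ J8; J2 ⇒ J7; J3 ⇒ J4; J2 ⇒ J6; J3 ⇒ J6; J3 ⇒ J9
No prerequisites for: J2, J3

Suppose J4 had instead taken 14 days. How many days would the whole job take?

Baseline: J2→J4→J7 = 6+11+9 = 26 → 26 days.
J4 is on the critical path; changing it to 14 makes that path 29 days.
That remains the longest chain; total 29 days.

29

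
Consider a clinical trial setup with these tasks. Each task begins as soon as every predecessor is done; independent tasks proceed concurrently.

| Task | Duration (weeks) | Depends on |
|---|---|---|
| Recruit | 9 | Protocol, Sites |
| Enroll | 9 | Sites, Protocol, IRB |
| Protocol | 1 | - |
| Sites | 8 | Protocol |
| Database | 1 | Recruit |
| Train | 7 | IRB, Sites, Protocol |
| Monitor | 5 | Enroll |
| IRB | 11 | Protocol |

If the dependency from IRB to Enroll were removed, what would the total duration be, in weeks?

Before: longest chain Protocol→IRB→Enroll→Monitor = 1+11+9+5 = 26, finish 26.
Without IRB→Enroll, Enroll's earliest start moves from 12 to 9.
The longest chain is now Protocol→Sites→Enroll→Monitor = 1+8+9+5 = 23, so the job takes 23 weeks.

23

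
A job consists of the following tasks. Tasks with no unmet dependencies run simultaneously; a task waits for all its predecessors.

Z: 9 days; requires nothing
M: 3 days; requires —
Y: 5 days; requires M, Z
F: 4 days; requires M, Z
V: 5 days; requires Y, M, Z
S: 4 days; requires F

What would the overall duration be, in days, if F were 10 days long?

As given, the longest chain is Z→Y→V = 9+5+5 = 19, so the finish is 19 days.
F is off the critical path — its longest chain is 17 days, giving 2 of slack.
New critical path: Z→F→S = 9+10+4 = 23 ⇒ 23 days.

23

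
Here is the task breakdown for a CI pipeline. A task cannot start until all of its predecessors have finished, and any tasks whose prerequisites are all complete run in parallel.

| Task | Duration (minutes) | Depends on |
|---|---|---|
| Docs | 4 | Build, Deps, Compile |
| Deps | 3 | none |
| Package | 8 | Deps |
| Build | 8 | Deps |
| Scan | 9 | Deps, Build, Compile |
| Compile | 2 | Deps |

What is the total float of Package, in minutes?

The longest chain is Deps→Build→Scan = 3+8+9 = 20; overall finish 20 minutes.
Package finishes as early as 11 and must finish by 20.
Float = 20 − 11 = 9.

9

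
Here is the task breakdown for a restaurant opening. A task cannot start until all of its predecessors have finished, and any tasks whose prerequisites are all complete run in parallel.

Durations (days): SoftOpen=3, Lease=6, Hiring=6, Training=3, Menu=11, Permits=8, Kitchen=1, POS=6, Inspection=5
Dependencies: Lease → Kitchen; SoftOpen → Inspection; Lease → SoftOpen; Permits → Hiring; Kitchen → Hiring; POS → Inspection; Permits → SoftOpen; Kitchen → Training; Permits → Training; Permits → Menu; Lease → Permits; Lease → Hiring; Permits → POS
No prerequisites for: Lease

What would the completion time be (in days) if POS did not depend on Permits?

Before: longest chain Lease→Permits→Menu = 6+8+11 = 25, finish 25.
Without Permits→POS, POS's earliest start moves from 14 to 0.
The longest chain is now Lease→Permits→Menu = 6+8+11 = 25, so the plan takes 25 days.

25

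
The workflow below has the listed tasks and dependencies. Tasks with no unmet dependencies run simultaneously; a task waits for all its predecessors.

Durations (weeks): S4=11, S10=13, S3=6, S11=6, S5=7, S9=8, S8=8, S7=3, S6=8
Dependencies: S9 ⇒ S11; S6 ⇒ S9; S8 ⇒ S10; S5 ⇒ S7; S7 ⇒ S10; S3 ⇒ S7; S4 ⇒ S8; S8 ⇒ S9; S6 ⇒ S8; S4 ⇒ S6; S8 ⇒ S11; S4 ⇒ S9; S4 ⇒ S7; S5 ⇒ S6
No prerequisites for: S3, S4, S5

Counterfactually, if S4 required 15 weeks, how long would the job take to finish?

45

Baseline: S4→S6→S8→S9→S11 = 11+8+8+8+6 = 41 → 41 weeks.
Since S4 is critical, the +4 change carries straight to that chain (now 45 weeks).
That remains the longest chain; total 45 weeks.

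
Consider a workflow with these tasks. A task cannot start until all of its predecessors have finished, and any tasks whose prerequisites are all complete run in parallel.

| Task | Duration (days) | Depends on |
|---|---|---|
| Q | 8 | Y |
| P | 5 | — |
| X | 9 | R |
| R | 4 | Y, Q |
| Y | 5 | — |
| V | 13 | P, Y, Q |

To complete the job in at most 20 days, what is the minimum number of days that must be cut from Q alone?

6

Current finish: 26 days; target: 20.
Q is on every critical path, so each day cut from Q cuts the finish by one (this holds down to a finish of 19).
Need 26 − 20 = 6 days off Q → Q becomes 2 days, finish becomes 20.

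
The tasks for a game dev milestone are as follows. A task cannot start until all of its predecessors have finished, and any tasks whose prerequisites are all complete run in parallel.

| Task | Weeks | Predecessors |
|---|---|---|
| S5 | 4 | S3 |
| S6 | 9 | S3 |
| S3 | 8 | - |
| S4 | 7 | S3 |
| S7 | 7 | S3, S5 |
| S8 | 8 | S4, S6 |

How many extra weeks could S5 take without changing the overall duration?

The longest chain is S3→S6→S8 = 8+9+8 = 25; overall finish 25 weeks.
The longest chain containing S5 totals 19 weeks.
Float = 25 − 19 = 6.

6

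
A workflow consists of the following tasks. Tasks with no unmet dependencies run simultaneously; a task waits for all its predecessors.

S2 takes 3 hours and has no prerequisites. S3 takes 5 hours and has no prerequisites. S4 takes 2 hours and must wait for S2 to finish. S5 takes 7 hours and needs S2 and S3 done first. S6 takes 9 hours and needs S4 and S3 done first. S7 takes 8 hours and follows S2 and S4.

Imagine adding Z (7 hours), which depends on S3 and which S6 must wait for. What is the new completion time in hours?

Originally the plan takes 14 hours.
With Z inserted, S6 now waits for max(S4, S3, Z).
New critical path: S3→Z→S6 = 5+7+9 = 21 ⇒ 21 hours.

21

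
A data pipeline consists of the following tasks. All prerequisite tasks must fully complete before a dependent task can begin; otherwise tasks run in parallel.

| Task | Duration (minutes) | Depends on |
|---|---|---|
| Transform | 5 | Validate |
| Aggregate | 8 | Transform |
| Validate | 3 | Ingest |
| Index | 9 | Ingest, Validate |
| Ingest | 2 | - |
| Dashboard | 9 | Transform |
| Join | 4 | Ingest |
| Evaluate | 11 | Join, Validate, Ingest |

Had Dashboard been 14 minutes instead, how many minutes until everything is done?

24

The binding path is Ingest→Validate→Transform→Dashboard = 2+3+5+9 = 19; finish at 19 minutes.
Dashboard is on the critical path; changing it to 14 makes that path 24 minutes.
That remains the longest chain; total 24 minutes.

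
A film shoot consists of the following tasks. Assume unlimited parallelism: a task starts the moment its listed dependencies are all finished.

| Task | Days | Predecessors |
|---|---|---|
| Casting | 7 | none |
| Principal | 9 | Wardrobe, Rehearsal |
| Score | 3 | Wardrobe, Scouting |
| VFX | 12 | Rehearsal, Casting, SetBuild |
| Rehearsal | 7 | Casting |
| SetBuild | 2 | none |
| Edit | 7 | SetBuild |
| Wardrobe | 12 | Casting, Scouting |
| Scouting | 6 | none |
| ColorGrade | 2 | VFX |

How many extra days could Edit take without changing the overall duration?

The longest chain is Casting→Wardrobe→Principal = 7+12+9 = 28; overall finish 28 days.
The longest chain containing Edit totals 9 days.
So Edit can slip 28 − 9 = 19 days.

19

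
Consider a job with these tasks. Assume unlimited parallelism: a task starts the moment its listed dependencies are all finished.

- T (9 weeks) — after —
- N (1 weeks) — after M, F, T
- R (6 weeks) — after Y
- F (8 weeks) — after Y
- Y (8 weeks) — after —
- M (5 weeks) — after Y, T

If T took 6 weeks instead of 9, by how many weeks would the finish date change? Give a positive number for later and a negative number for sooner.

Actual critical path: Y→F→N = 8+8+1 = 17 ⇒ 17 weeks.
The longest path through T is only 15 weeks, so T has float 2.
The critical path is still Y→F→N; finish is now 17 weeks.
Change in finish: 17 − 17 = +0 weeks.

0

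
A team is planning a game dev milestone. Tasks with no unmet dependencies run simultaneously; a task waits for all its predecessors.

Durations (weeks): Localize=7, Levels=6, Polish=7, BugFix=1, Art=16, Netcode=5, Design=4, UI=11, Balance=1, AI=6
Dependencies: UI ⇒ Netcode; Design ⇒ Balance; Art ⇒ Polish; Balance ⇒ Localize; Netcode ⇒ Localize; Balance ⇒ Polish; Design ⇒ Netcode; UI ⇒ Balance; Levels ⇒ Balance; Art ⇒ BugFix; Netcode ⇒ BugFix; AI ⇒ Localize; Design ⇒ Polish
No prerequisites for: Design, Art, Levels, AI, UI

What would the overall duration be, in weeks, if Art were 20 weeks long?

27

Baseline: Art→Polish = 16+7 = 23 → 23 weeks.
Art is on the critical path; changing it to 20 makes that path 27 weeks.
That remains the longest chain; total 27 weeks.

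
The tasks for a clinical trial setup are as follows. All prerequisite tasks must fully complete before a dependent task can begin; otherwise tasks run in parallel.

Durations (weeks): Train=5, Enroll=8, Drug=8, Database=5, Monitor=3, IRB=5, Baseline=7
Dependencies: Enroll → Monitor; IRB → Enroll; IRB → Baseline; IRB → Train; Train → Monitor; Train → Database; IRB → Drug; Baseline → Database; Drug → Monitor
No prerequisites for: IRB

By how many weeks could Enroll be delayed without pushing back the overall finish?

Critical path: IRB→Baseline→Database = 5+7+5 = 17, so the finish is 17 weeks.
The longest chain containing Enroll totals 16 weeks.
Slack of Enroll = 6 − 5 = 1 week.

1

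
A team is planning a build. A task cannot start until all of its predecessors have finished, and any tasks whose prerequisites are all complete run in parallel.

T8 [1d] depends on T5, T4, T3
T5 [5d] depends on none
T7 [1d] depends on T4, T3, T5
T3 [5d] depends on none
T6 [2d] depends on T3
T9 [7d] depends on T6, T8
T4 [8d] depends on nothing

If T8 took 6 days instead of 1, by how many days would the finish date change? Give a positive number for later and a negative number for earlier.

Actual critical path: T4→T8→T9 = 8+1+7 = 16 ⇒ 16 days.
T8 is on the critical path; changing it to 6 makes that path 21 days.
No other chain overtakes it, so the finish is 21 days.
Change in finish: 21 − 16 = +5 days.

5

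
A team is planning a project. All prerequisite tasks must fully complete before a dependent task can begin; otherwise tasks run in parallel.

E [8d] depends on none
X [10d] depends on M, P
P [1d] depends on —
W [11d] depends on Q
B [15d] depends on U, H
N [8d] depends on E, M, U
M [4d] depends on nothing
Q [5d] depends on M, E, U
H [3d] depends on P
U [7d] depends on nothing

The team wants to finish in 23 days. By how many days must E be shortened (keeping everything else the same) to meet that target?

1

Current finish: 24 days; target: 23.
E is on every critical path, so each day cut from E cuts the finish by one (this holds down to a finish of 23).
Need 24 − 23 = 1 day off E → E becomes 7 days, finish becomes 23.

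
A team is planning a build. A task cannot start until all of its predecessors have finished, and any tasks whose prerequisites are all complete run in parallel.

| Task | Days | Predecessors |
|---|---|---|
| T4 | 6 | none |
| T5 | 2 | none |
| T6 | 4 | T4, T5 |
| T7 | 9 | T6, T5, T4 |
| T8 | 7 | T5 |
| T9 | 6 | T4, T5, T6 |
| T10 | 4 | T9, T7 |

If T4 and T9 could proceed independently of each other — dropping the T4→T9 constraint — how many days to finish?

23

With the dependency in place, T4→T6→T7→T10 = 6+4+9+4 = 23 sets the finish at 23 days.
Dropping T4→T9 doesn't change T9's earliest start (10); another predecessor still binds.
The longest chain is now T4→T6→T7→T10 = 6+4+9+4 = 23, so the schedule takes 23 days.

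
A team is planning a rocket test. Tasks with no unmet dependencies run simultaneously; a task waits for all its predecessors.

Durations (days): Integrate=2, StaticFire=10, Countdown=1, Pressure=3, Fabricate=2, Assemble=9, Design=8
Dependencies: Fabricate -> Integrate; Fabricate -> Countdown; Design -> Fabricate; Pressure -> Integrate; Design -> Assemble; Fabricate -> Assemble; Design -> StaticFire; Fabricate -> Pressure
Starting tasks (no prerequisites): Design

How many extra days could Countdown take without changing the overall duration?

Critical path: Design→Fabricate→Assemble = 8+2+9 = 19, so the finish is 19 days.
Countdown finishes as early as 11 and must finish by 19.
So Countdown can slip 19 − 11 = 8 days.

8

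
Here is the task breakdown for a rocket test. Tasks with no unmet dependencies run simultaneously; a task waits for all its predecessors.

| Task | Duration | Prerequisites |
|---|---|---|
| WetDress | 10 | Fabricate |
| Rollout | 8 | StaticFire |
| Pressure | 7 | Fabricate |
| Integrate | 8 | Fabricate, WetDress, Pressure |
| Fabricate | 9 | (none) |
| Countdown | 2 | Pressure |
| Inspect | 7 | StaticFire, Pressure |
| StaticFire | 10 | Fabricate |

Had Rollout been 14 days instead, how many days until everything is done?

The binding path is Fabricate→StaticFire→Rollout = 9+10+8 = 27; finish at 27 days.
Since Rollout is critical, the +6 change carries straight to that chain (now 33 days).
The critical path is still Fabricate→StaticFire→Rollout; finish is now 33 days.

33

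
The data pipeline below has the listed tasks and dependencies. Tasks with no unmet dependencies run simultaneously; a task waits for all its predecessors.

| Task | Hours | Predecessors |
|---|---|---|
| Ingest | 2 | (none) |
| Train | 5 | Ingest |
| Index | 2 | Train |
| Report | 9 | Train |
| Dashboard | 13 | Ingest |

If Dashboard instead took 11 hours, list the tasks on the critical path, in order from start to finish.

Critical path before the change: Ingest→Train→Report = 2+5+9 = 16 giving 16 hours.
Dashboard is off the critical path — its longest chain is 15 hours, giving 1 of slack.
No other chain overtakes it, so the finish is 16 hours.

Ingest, Train, Report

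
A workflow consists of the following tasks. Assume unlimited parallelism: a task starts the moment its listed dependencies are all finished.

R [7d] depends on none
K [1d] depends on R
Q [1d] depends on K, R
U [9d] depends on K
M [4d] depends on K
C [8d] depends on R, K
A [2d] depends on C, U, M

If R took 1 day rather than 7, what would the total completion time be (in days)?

Critical path before the change: R→K→U→A = 7+1+9+2 = 19 giving 19 days.
R is on the critical path; changing it to 1 makes that path 13 days.
The critical path is still R→K→U→A; finish is now 13 days.

13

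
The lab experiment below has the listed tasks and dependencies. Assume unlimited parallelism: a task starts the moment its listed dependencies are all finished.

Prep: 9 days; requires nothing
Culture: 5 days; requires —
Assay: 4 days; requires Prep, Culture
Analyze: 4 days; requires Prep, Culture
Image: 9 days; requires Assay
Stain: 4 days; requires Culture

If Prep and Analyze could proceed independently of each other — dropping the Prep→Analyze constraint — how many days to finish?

22

With the dependency in place, Prep→Assay→Image = 9+4+9 = 22 sets the finish at 22 days.
Without Prep→Analyze, Analyze's earliest start moves from 9 to 5.
After: Prep→Assay→Image = 9+4+9 = 22 → 22 days.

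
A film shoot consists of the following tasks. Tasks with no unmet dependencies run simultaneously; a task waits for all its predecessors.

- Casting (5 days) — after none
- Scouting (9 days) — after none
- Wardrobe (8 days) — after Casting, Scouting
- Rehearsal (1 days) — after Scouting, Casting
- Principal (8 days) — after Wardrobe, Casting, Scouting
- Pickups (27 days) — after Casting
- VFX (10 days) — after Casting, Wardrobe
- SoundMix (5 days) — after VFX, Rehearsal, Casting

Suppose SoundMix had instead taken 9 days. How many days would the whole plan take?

36

Actual critical path: Scouting→Wardrobe→VFX→SoundMix = 9+8+10+5 = 32 ⇒ 32 days.
SoundMix lies on that path, so at 9 days the path becomes 36 days.
No other chain overtakes it, so the finish is 36 days.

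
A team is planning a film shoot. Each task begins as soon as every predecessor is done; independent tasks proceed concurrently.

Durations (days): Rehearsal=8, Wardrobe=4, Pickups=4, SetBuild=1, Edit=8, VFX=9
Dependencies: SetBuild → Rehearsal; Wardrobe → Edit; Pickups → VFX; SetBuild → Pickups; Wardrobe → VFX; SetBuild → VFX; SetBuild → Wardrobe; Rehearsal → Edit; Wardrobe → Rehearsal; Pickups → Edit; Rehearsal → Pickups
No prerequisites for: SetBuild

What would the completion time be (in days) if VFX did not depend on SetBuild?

Original critical path: SetBuild→Wardrobe→Rehearsal→Pickups→VFX = 1+4+8+4+9 = 26 ⇒ 26 days.
Dropping SetBuild→VFX doesn't change VFX's earliest start (17); another predecessor still binds.
The longest chain is now SetBuild→Wardrobe→Rehearsal→Pickups→VFX = 1+4+8+4+9 = 26, so the film shoot takes 26 days.

26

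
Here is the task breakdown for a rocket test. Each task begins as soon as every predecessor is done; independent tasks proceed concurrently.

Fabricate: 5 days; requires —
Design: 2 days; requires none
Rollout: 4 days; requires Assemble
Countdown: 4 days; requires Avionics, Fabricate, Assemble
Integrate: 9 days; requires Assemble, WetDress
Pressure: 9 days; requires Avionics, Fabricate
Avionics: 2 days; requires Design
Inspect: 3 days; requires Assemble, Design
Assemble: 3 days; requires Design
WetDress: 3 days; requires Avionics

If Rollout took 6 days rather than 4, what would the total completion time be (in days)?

The binding path is Design→Avionics→WetDress→Integrate = 2+2+3+9 = 16; finish at 16 days.
Rollout is off the critical path — its longest chain is 9 days, giving 7 of slack.
The critical path is still Design→Avionics→WetDress→Integrate; finish is now 16 days.

16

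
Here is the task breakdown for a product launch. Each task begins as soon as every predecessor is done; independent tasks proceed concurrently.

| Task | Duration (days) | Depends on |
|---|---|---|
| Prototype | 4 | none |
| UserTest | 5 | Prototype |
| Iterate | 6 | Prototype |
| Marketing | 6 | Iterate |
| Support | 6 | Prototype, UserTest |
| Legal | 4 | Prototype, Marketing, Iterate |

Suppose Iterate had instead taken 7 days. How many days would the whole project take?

Actual critical path: Prototype→Iterate→Marketing→Legal = 4+6+6+4 = 20 ⇒ 20 days.
Iterate lies on that path, so at 7 days the path becomes 21 days.
That remains the longest chain; total 21 days.

21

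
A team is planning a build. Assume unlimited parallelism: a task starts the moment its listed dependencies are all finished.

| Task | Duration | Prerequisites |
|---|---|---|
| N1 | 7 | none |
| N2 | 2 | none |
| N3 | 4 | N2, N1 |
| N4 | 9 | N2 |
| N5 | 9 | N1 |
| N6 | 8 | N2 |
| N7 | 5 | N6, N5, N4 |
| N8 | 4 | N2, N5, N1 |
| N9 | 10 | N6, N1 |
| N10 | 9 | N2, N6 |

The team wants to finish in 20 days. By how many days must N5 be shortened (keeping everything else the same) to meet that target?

Current finish: 21 days; target: 20.
N5 is on every critical path, so each day cut from N5 cuts the finish by one (this holds down to a finish of 20).
Need 21 − 20 = 1 day off N5 → N5 becomes 8 days, finish becomes 20.

1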